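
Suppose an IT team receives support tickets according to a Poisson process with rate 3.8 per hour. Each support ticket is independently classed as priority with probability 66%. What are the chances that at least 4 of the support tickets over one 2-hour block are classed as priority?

0.7372

Thinning: the support tickets that are classed as priority themselves form a Poisson process with rate 0.66 × 3.8 = 2.508 per hour.
Over the interval, μ = 2.508 × 2 = 5.016 (a 2-hour block = 2 hours).
P(N ≥ 4) = 1 − P(N ≤ 3) ≈ 0.7372.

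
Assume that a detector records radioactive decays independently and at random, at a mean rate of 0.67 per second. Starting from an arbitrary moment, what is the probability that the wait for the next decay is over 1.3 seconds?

0.4185

The wait for the next event is exponential with rate λ = 0.67 per second.
P(T > 1.3) = e^(−λt) = e^(−0.67 × 1.3) = e^(−0.871) ≈ 0.4185.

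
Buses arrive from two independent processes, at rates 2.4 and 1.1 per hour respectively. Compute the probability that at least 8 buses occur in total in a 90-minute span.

0.1608

Independent Poisson processes superpose: combined rate λ = 2.4 + 1.1 = 3.5 per hour.
Over the interval, μ = 3.5 × 1.5 = 5.25 (a 90-minute span = 1.5 hours).
P(N ≥ 8) = 1 − P(N ≤ 7) ≈ 0.1608.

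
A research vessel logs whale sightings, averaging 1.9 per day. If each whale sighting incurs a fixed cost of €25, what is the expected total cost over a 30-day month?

€1425

E[N] = 1.9 × 30 = 57 (a 30-day month = 30 days); E[cost] = 57 × €25 = €1425.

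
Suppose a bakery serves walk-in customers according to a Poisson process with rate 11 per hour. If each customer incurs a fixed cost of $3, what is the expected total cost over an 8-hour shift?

$264

E[N] = 11 × 8 = 88 (an 8-hour shift = 8 hours); E[cost] = 88 × $3 = $264.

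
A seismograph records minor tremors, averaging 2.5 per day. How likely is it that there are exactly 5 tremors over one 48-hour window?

Over the interval, μ = 2.5 × 2 = 5 (a 48-hour window = 2 days).
P(N = 5) = e^(−μ) μ^5/5! = e^(−5) · 5^5/120 ≈ 0.1755.

0.1755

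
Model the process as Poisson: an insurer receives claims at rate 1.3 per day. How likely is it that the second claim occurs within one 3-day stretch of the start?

0.9008

Over the interval, μ = 1.3 × 3 = 3.9 (a 3-day stretch = 3 days).
The second arrival falls in the interval iff at least 2 events occur there: P(S_2 ≤ t) = P(N ≥ 2) = 1 − P(N ≤ 1) ≈ 0.9008.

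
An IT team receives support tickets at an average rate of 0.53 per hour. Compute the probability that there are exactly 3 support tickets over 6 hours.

0.2229

Over the interval, μ = 0.53 × 6 = 3.18 (6 hours).
P(N = 3) = e^(−μ) μ^3/3! = e^(−3.18) · 3.18^3/6 ≈ 0.2229.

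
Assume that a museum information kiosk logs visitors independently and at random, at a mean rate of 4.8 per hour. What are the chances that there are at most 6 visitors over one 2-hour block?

Over the interval, μ = 4.8 × 2 = 9.6 (a 2-hour block = 2 hours).
P(N ≤ 6) = Σ_{j=0}^{6} e^(−μ) μ^j/j! ≈ 0.1574.

0.1574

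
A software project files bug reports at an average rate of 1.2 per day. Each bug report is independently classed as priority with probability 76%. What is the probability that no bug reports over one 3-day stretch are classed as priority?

Thinning: the bug reports that are classed as priority themselves form a Poisson process with rate 0.76 × 1.2 = 0.912 per day.
Over the interval, μ = 0.912 × 3 = 2.736 (a 3-day stretch = 3 days).
P(N = 0) = e^(−2.736) · 2.736^0/0! ≈ 0.0648.

0.0648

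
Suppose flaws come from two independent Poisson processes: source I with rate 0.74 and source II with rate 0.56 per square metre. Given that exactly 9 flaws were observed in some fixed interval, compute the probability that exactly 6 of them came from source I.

Given the total, each event is independently from source I with probability p = λ_I/(λ_I+λ_II) = 0.74/1.3 ≈ 0.5692.
So K ~ Binomial(9, 0.74/1.3): P(K = 6) = C(9,6) · (0.74/1.3)^6 · (0.56/1.3)^3 ≈ 0.2284.

0.2284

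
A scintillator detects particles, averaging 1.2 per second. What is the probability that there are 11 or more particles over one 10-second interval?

Over the interval, μ = 1.2 × 10 = 12 (a 10-second interval = 10 seconds).
P(N ≥ 11) = 1 − P(N ≤ 10) = 1 − Σ_{j=0}^{10} e^(−μ) μ^j/j! ≈ 0.6528.

0.6528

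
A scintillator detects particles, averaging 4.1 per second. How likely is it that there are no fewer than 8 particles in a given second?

0.0573

With mean μ = 4.1 per second,
P(N ≥ 8) = 1 − P(N ≤ 7) = 1 − Σ_{j=0}^{7} e^(−μ) μ^j/j! ≈ 0.0573.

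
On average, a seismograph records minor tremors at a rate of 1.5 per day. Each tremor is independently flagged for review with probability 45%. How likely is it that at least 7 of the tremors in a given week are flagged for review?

Thinning: the tremors that are flagged for review themselves form a Poisson process with rate 0.45 × 1.5 = 0.675 per day.
Over the interval, μ = 0.675 × 7 = 4.725 (a week = 7 days).
P(N ≥ 7) = 1 − P(N ≤ 6) ≈ 0.1988.

0.1988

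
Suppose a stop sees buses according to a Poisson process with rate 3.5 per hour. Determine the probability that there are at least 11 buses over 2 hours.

Over the interval, μ = 3.5 × 2 = 7 (2 hours).
P(N ≥ 11) = 1 − P(N ≤ 10) = 1 − Σ_{j=0}^{10} e^(−μ) μ^j/j! ≈ 0.0985.

0.0985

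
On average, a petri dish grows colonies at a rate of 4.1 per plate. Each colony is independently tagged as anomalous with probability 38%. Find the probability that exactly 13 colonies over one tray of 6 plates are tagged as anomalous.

Thinning: the colonies that are tagged as anomalous themselves form a Poisson process with rate 0.38 × 4.1 = 1.558 per plate.
Over the interval, μ = 1.558 × 6 = 9.348 (a tray of 6 plates = 6 plates).
P(N = 13) = e^(−9.348) · 9.348^13/13! ≈ 0.0582.

0.0582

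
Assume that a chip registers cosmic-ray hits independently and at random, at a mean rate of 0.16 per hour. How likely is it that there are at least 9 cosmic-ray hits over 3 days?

Over the interval, μ = 0.16 × 72 = 11.52 (3 days = 72 hours).
P(N ≥ 9) = 1 − P(N ≤ 8) = 1 − Σ_{j=0}^{8} e^(−μ) μ^j/j! ≈ 0.8109.

0.8109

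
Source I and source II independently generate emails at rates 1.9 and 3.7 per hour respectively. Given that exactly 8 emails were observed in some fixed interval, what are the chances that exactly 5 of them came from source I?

Given the total, each event is independently from source I with probability p = λ_I/(λ_I+λ_II) = 1.9/5.6 ≈ 0.3393.
So K ~ Binomial(8, 1.9/5.6): P(K = 5) = C(8,5) · (1.9/5.6)^5 · (3.7/5.6)^3 ≈ 0.0726.

0.0726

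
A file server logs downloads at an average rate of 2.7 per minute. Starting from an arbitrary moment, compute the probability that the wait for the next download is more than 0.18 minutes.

The wait for the next event is exponential with rate λ = 2.7 per minute.
P(T > 0.18) = e^(−λt) = e^(−2.7 × 0.18) = e^(−0.486) ≈ 0.6151.

0.6151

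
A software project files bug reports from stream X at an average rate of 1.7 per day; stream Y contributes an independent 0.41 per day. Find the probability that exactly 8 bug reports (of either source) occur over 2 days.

Independent Poisson processes superpose: combined rate λ = 1.7 + 0.41 = 2.11 per day.
Over the interval, μ = 2.11 × 2 = 4.22 (2 days).
P(N = 8) = e^(−4.22) · 4.22^8/8! ≈ 0.0367.

0.0367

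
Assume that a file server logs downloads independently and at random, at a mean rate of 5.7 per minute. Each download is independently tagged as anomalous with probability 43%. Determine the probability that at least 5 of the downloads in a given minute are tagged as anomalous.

Thinning: the downloads that are tagged as anomalous themselves form a Poisson process with rate 0.43 × 5.7 = 2.451 per minute.
So μ = 2.451.
P(N ≥ 5) = 1 − P(N ≤ 4) ≈ 0.1024.

0.1024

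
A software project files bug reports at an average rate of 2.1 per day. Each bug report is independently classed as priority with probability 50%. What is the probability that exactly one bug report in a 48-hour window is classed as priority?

0.2572

Thinning: the bug reports that are classed as priority themselves form a Poisson process with rate 0.5 × 2.1 = 1.05 per day.
Over the interval, μ = 1.05 × 2 = 2.1 (a 48-hour window = 2 days).
P(N = 1) = e^(−2.1) · 2.1^1/1! ≈ 0.2572.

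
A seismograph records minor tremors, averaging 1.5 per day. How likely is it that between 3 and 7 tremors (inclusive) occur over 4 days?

Over the interval, μ = 1.5 × 4 = 6 (4 days).
P(3 ≤ N ≤ 7) = Σ_{j=3}^{7} e^(−6) · 6^j/j! ≈ 0.6820.

0.6820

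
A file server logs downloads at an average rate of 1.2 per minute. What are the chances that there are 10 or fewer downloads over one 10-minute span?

0.3472

Over the interval, μ = 1.2 × 10 = 12 (a 10-minute span = 10 minutes).
P(N ≤ 10) = Σ_{j=0}^{10} e^(−μ) μ^j/j! ≈ 0.3472.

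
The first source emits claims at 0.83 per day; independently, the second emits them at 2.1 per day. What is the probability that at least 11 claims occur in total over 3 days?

0.2694

Independent Poisson processes superpose: combined rate λ = 0.83 + 2.1 = 2.93 per day.
Over the interval, μ = 2.93 × 3 = 8.79 (3 days).
P(N ≥ 11) = 1 − P(N ≤ 10) ≈ 0.2694.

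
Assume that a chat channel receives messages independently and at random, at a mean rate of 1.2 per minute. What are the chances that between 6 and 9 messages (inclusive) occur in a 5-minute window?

Over the interval, μ = 1.2 × 5 = 6 (a 5-minute window = 5 minutes).
P(6 ≤ N ≤ 9) = Σ_{j=6}^{9} e^(−6) · 6^j/j! ≈ 0.4704.

0.4704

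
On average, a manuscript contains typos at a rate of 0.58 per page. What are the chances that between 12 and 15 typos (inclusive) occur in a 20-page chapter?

0.3639

Over the interval, μ = 0.58 × 20 = 11.6 (a 20-page chapter = 20 pages).
P(12 ≤ N ≤ 15) = Σ_{j=12}^{15} e^(−11.6) · 11.6^j/j! ≈ 0.3639.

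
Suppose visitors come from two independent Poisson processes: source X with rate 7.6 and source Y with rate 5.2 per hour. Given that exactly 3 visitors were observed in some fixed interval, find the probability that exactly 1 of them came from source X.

Given the total, each event is independently from source X with probability p = λ_X/(λ_X+λ_Y) = 7.6/12.8 ≈ 0.5937.
So K ~ Binomial(3, 7.6/12.8): P(K = 1) = C(3,1) · (7.6/12.8)^1 · (5.2/12.8)^2 ≈ 0.2940.

0.2940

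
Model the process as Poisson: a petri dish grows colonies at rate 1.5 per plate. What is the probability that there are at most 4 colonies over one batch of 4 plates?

0.2851

Over the interval, μ = 1.5 × 4 = 6 (a batch of 4 plates = 4 plates).
P(N ≤ 4) = Σ_{j=0}^{4} e^(−μ) μ^j/j! ≈ 0.2851.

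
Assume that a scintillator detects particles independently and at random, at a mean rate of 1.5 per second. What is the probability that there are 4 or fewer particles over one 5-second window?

Over the interval, μ = 1.5 × 5 = 7.5 (a 5-second window = 5 seconds).
P(N ≤ 4) = Σ_{j=0}^{4} e^(−μ) μ^j/j! ≈ 0.1321.

0.1321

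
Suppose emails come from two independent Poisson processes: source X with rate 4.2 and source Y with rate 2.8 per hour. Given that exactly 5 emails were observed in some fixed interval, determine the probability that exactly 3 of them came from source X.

0.3456

Given the total, each event is independently from source X with probability p = λ_X/(λ_X+λ_Y) = 4.2/7 = 0.6000.
So K ~ Binomial(5, 4.2/7): P(K = 3) = C(5,3) · (4.2/7)^3 · (2.8/7)^2 ≈ 0.3456.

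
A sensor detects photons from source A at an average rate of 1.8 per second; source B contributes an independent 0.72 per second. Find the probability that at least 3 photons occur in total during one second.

Independent Poisson processes superpose: combined rate λ = 1.8 + 0.72 = 2.52 per second.
So μ = 2.52.
P(N ≥ 3) = 1 − P(N ≤ 2) ≈ 0.4613.

0.4613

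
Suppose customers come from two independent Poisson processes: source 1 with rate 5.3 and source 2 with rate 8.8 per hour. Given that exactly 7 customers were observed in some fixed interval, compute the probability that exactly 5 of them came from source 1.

Given the total, each event is independently from source 1 with probability p = λ_1/(λ_1+λ_2) = 5.3/14.1 ≈ 0.3759.
So K ~ Binomial(7, 5.3/14.1): P(K = 5) = C(7,5) · (5.3/14.1)^5 · (8.8/14.1)^2 ≈ 0.0614.

0.0614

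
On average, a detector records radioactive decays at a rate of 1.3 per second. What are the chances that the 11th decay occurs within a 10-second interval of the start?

Over the interval, μ = 1.3 × 10 = 13 (a 10-second interval = 10 seconds).
The 11th arrival falls in the interval iff at least 11 events occur there: P(S_11 ≤ t) = P(N ≥ 11) = 1 − P(N ≤ 10) ≈ 0.7483.

0.7483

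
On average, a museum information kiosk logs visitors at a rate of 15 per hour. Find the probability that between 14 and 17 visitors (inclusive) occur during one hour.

With mean μ = 15 per hour,
P(14 ≤ N ≤ 17) = Σ_{j=14}^{17} e^(−15) · 15^j/j! ≈ 0.3856.

0.3856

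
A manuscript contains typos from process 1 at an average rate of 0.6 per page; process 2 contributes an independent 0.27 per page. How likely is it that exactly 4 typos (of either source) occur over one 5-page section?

Independent Poisson processes superpose: combined rate λ = 0.6 + 0.27 = 0.87 per page.
Over the interval, μ = 0.87 × 5 = 4.35 (a 5-page section = 5 pages).
P(N = 4) = e^(−4.35) · 4.35^4/4! ≈ 0.1926.

0.1926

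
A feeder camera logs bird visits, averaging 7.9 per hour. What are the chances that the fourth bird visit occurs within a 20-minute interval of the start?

Over the interval, μ = 7.9 × 1/3 ≈ 2.63333 (a 20-minute interval = 1/3 hours).
The fourth arrival falls in the interval iff at least 4 events occur there: P(S_4 ≤ t) = P(N ≥ 4) = 1 − P(N ≤ 3) ≈ 0.2713.

0.2713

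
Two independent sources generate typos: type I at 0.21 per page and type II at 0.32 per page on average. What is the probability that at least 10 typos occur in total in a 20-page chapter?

0.6146

Independent Poisson processes superpose: combined rate λ = 0.21 + 0.32 = 0.53 per page.
Over the interval, μ = 0.53 × 20 = 10.6 (a 20-page chapter = 20 pages).
P(N ≥ 10) = 1 − P(N ≤ 9) ≈ 0.6146.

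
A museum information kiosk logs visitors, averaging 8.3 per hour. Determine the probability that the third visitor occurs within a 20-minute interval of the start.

Over the interval, μ = 8.3 × 1/3 ≈ 2.76667 (a 20-minute interval = 1/3 hours).
The third arrival falls in the interval iff at least 3 events occur there: P(S_3 ≤ t) = P(N ≥ 3) = 1 − P(N ≤ 2) ≈ 0.5226.

0.5226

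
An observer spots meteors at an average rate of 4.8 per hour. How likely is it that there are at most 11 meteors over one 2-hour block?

0.7412

Over the interval, μ = 4.8 × 2 = 9.6 (a 2-hour block = 2 hours).
P(N ≤ 11) = Σ_{j=0}^{11} e^(−μ) μ^j/j! ≈ 0.7412.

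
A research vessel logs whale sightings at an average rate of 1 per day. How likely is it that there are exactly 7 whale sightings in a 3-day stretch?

0.0216

Over the interval, μ = 1 × 3 = 3 (a 3-day stretch = 3 days).
P(N = 7) = e^(−μ) μ^7/7! = e^(−3) · 3^7/5040 ≈ 0.0216.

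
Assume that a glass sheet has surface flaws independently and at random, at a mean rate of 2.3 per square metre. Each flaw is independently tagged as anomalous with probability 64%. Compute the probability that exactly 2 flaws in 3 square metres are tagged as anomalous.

0.1178

Thinning: the flaws that are tagged as anomalous themselves form a Poisson process with rate 0.64 × 2.3 = 1.472 per square metre.
Over the interval, μ = 1.472 × 3 = 4.416 (3 square metres).
P(N = 2) = e^(−4.416) · 4.416^2/2! ≈ 0.1178.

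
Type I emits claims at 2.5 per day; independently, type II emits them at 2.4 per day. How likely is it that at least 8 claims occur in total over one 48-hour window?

0.7612

Independent Poisson processes superpose: combined rate λ = 2.5 + 2.4 = 4.9 per day.
Over the interval, μ = 4.9 × 2 = 9.8 (a 48-hour window = 2 days).
P(N ≥ 8) = 1 − P(N ≤ 7) ≈ 0.7612.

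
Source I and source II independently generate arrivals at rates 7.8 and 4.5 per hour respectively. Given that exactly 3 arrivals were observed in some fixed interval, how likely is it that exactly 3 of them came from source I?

Given the total, each event is independently from source I with probability p = λ_I/(λ_I+λ_II) = 7.8/12.3 ≈ 0.6341.
So K ~ Binomial(3, 7.8/12.3): P(K = 3) = C(3,3) · (7.8/12.3)^3 · (4.5/12.3)^0 ≈ 0.2550.

0.2550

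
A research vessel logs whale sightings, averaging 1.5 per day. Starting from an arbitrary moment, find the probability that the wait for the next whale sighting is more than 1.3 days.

The wait for the next event is exponential with rate λ = 1.5 per day.
P(T > 1.3) = e^(−λt) = e^(−1.5 × 1.3) = e^(−1.95) ≈ 0.1423.

0.1423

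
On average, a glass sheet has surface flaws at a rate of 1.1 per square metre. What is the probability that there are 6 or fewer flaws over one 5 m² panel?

0.6860

Over the interval, μ = 1.1 × 5 = 5.5 (a 5 m² panel = 5 square metres).
P(N ≤ 6) = Σ_{j=0}^{6} e^(−μ) μ^j/j! ≈ 0.6860.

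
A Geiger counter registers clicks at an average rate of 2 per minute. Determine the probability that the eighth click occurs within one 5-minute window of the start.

Over the interval, μ = 2 × 5 = 10 (a 5-minute window = 5 minutes).
The eighth arrival falls in the interval iff at least 8 events occur there: P(S_8 ≤ t) = P(N ≥ 8) = 1 − P(N ≤ 7) ≈ 0.7798.

0.7798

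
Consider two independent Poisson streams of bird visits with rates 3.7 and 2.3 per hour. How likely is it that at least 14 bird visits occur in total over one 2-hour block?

0.3185

Independent Poisson processes superpose: combined rate λ = 3.7 + 2.3 = 6 per hour.
Over the interval, μ = 6 × 2 = 12 (a 2-hour block = 2 hours).
P(N ≥ 14) = 1 − P(N ≤ 13) ≈ 0.3185.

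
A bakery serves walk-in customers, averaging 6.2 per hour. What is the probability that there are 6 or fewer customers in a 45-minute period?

Over the interval, μ = 6.2 × 0.75 = 4.65 (a 45-minute period = 0.75 hours).
P(N ≤ 6) = Σ_{j=0}^{6} e^(−μ) μ^j/j! ≈ 0.8114.

0.8114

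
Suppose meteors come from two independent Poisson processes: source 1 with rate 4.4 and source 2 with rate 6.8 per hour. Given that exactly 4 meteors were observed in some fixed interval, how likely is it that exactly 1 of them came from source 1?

Given the total, each event is independently from source 1 with probability p = λ_1/(λ_1+λ_2) = 4.4/11.2 ≈ 0.3929.
So K ~ Binomial(4, 4.4/11.2): P(K = 1) = C(4,1) · (4.4/11.2)^1 · (6.8/11.2)^3 ≈ 0.3517.

0.3517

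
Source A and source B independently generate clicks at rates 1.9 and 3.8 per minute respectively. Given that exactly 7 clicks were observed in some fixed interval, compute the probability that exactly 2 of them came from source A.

Given the total, each event is independently from source A with probability p = λ_A/(λ_A+λ_B) = 1.9/5.7 ≈ 0.3333.
So K ~ Binomial(7, 1.9/5.7): P(K = 2) = C(7,2) · (1.9/5.7)^2 · (3.8/5.7)^5 ≈ 0.3073.

0.3073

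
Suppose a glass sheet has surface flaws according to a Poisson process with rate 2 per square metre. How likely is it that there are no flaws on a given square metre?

With mean μ = 2 per square metre,
P(N = 0) = e^(−μ) μ^0/0! = e^(−2) · 2^0/1 ≈ 0.1353.

0.1353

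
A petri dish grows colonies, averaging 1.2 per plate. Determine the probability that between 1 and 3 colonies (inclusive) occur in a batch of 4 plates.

0.2860

Over the interval, μ = 1.2 × 4 = 4.8 (a batch of 4 plates = 4 plates).
P(1 ≤ N ≤ 3) = Σ_{j=1}^{3} e^(−4.8) · 4.8^j/j! ≈ 0.2860.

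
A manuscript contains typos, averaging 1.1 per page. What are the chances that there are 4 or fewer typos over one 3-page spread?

0.7626

Over the interval, μ = 1.1 × 3 = 3.3 (a 3-page spread = 3 pages).
P(N ≤ 4) = Σ_{j=0}^{4} e^(−μ) μ^j/j! ≈ 0.7626.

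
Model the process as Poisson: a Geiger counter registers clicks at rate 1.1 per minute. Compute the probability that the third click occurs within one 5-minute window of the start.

Over the interval, μ = 1.1 × 5 = 5.5 (a 5-minute window = 5 minutes).
The third arrival falls in the interval iff at least 3 events occur there: P(S_3 ≤ t) = P(N ≥ 3) = 1 − P(N ≤ 2) ≈ 0.9116.

0.9116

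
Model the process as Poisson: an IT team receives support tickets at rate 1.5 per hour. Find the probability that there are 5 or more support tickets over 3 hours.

0.4679

Over the interval, μ = 1.5 × 3 = 4.5 (3 hours).
P(N ≥ 5) = 1 − P(N ≤ 4) = 1 − Σ_{j=0}^{4} e^(−μ) μ^j/j! ≈ 0.4679.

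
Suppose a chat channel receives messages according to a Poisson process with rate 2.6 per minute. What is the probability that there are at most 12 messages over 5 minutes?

0.4631

Over the interval, μ = 2.6 × 5 = 13 (5 minutes).
P(N ≤ 12) = Σ_{j=0}^{12} e^(−μ) μ^j/j! ≈ 0.4631.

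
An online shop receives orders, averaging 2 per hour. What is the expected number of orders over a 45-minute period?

1.5

E[N] = λt = 2 × 0.75 = 1.5 (a 45-minute period = 0.75 hours).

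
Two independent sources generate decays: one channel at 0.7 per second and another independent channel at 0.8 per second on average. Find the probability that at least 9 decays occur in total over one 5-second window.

Independent Poisson processes superpose: combined rate λ = 0.7 + 0.8 = 1.5 per second.
Over the interval, μ = 1.5 × 5 = 7.5 (a 5-second window = 5 seconds).
P(N ≥ 9) = 1 − P(N ≤ 8) ≈ 0.3380.

0.3380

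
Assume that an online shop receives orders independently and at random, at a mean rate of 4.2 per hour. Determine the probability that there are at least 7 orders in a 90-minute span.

0.4418

Over the interval, μ = 4.2 × 1.5 = 6.3 (a 90-minute span = 1.5 hours).
P(N ≥ 7) = 1 − P(N ≤ 6) = 1 − Σ_{j=0}^{6} e^(−μ) μ^j/j! ≈ 0.4418.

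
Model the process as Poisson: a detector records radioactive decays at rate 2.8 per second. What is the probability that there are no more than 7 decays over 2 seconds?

0.7970

Over the interval, μ = 2.8 × 2 = 5.6 (2 seconds).
P(N ≤ 7) = Σ_{j=0}^{7} e^(−μ) μ^j/j! ≈ 0.7970.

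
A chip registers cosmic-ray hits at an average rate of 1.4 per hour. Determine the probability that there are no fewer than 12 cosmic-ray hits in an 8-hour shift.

Over the interval, μ = 1.4 × 8 = 11.2 (an 8-hour shift = 8 hours).
P(N ≥ 12) = 1 − P(N ≤ 11) = 1 − Σ_{j=0}^{11} e^(−μ) μ^j/j! ≈ 0.4446.

0.4446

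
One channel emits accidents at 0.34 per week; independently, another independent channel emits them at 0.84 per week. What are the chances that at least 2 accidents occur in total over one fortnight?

0.6827

Independent Poisson processes superpose: combined rate λ = 0.34 + 0.84 = 1.18 per week.
Over the interval, μ = 1.18 × 2 = 2.36 (a fortnight = 2 weeks).
P(N ≥ 2) = 1 − P(N ≤ 1) ≈ 0.6827.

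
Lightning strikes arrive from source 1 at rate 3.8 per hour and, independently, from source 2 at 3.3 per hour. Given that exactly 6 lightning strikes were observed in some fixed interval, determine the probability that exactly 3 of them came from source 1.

Given the total, each event is independently from source 1 with probability p = λ_1/(λ_1+λ_2) = 3.8/7.1 ≈ 0.5352.
So K ~ Binomial(6, 3.8/7.1): P(K = 3) = C(6,3) · (3.8/7.1)^3 · (3.3/7.1)^3 ≈ 0.3079.

0.3079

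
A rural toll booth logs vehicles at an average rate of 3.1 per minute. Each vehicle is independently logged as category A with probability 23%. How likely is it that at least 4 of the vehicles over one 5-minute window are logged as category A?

Thinning: the vehicles that are logged as category A themselves form a Poisson process with rate 0.23 × 3.1 = 0.713 per minute.
Over the interval, μ = 0.713 × 5 = 3.565 (a 5-minute window = 5 minutes).
P(N ≥ 4) = 1 − P(N ≤ 3) ≈ 0.4773.

0.4773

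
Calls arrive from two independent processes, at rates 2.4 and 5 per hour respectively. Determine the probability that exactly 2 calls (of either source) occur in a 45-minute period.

0.0599

Independent Poisson processes superpose: combined rate λ = 2.4 + 5 = 7.4 per hour.
Over the interval, μ = 7.4 × 0.75 = 5.55 (a 45-minute period = 0.75 hours).
P(N = 2) = e^(−5.55) · 5.55^2/2! ≈ 0.0599.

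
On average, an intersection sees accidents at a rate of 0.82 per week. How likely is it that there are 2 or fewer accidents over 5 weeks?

0.2238

Over the interval, μ = 0.82 × 5 = 4.1 (5 weeks).
P(N ≤ 2) = Σ_{j=0}^{2} e^(−μ) μ^j/j! ≈ 0.2238.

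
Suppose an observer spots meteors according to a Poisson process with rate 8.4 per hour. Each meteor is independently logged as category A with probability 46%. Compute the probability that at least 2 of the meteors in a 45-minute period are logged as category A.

Thinning: the meteors that are logged as category A themselves form a Poisson process with rate 0.46 × 8.4 = 3.864 per hour.
Over the interval, μ = 3.864 × 0.75 = 2.898 (a 45-minute period = 0.75 hours).
P(N ≥ 2) = 1 − P(N ≤ 1) ≈ 0.7851.

0.7851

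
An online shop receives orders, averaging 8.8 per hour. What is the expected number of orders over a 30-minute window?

E[N] = λt = 8.8 × 0.5 = 4.4 (a 30-minute window = 0.5 hours).

4.4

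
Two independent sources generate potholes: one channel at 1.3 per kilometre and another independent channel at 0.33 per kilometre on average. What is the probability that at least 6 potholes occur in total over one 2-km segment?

0.1124

Independent Poisson processes superpose: combined rate λ = 1.3 + 0.33 = 1.63 per kilometre.
Over the interval, μ = 1.63 × 2 = 3.26 (a 2-km segment = 2 kilometres).
P(N ≥ 6) = 1 − P(N ≤ 5) ≈ 0.1124.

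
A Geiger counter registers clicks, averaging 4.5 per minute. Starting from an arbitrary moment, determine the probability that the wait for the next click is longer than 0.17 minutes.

The wait for the next event is exponential with rate λ = 4.5 per minute.
P(T > 0.17) = e^(−λt) = e^(−4.5 × 0.17) = e^(−0.765) ≈ 0.4653.

0.4653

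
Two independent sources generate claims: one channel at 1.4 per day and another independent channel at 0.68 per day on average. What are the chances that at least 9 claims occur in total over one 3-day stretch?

0.1785

Independent Poisson processes superpose: combined rate λ = 1.4 + 0.68 = 2.08 per day.
Over the interval, μ = 2.08 × 3 = 6.24 (a 3-day stretch = 3 days).
P(N ≥ 9) = 1 − P(N ≤ 8) ≈ 0.1785.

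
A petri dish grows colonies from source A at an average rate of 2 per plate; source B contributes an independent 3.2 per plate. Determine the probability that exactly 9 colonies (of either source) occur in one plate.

0.0423

Independent Poisson processes superpose: combined rate λ = 2 + 3.2 = 5.2 per plate.
So μ = 5.2.
P(N = 9) = e^(−5.2) · 5.2^9/9! ≈ 0.0423.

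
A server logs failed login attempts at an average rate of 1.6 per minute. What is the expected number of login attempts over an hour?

96

E[N] = λt = 1.6 × 60 = 96 (an hour = 60 minutes).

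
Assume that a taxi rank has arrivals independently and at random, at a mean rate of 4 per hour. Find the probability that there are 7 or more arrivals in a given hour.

0.1107

With mean μ = 4 per hour,
P(N ≥ 7) = 1 − P(N ≤ 6) = 1 − Σ_{j=0}^{6} e^(−μ) μ^j/j! ≈ 0.1107.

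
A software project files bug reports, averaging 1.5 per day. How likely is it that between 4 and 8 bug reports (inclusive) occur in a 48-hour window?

0.3490

Over the interval, μ = 1.5 × 2 = 3 (a 48-hour window = 2 days).
P(4 ≤ N ≤ 8) = Σ_{j=4}^{8} e^(−3) · 3^j/j! ≈ 0.3490.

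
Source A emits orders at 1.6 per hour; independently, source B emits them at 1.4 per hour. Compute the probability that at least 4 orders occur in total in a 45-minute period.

0.1906

Independent Poisson processes superpose: combined rate λ = 1.6 + 1.4 = 3 per hour.
Over the interval, μ = 3 × 0.75 = 2.25 (a 45-minute period = 0.75 hours).
P(N ≥ 4) = 1 − P(N ≤ 3) ≈ 0.1906.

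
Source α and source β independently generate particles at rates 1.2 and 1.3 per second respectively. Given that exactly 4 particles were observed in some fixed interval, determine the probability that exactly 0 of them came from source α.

0.0731

Given the total, each event is independently from source α with probability p = λ_α/(λ_α+λ_β) = 1.2/2.5 = 0.4800.
So K ~ Binomial(4, 1.2/2.5): P(K = 0) = C(4,0) · (1.2/2.5)^0 · (1.3/2.5)^4 ≈ 0.0731.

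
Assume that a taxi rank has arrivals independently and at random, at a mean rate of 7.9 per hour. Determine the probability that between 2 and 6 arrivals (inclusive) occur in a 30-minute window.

0.7992

Over the interval, μ = 7.9 × 0.5 = 3.95 (a 30-minute window = 0.5 hours).
P(2 ≤ N ≤ 6) = Σ_{j=2}^{6} e^(−3.95) · 3.95^j/j! ≈ 0.7992.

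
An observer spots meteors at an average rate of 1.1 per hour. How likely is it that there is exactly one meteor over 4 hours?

0.0540

Over the interval, μ = 1.1 × 4 = 4.4 (4 hours).
P(N = 1) = e^(−μ) μ^1/1! = e^(−4.4) · 4.4^1/1 ≈ 0.0540.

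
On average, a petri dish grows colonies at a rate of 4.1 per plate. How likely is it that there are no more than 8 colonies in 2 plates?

0.5647

Over the interval, μ = 4.1 × 2 = 8.2 (2 plates).
P(N ≤ 8) = Σ_{j=0}^{8} e^(−μ) μ^j/j! ≈ 0.5647.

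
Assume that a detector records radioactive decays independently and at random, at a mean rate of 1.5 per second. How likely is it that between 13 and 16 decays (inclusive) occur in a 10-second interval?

Over the interval, μ = 1.5 × 10 = 15 (a 10-second interval = 10 seconds).
P(13 ≤ N ≤ 16) = Σ_{j=13}^{16} e^(−15) · 15^j/j! ≈ 0.3965.

0.3965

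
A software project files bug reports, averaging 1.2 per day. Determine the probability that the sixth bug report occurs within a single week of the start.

Over the interval, μ = 1.2 × 7 = 8.4 (a week = 7 days).
The sixth arrival falls in the interval iff at least 6 events occur there: P(S_6 ≤ t) = P(N ≥ 6) = 1 − P(N ≤ 5) ≈ 0.8427.

0.8427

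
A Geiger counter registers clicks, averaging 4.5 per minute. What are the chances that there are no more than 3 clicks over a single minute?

0.3423

With mean μ = 4.5 per minute,
P(N ≤ 3) = Σ_{j=0}^{3} e^(−μ) μ^j/j! ≈ 0.3423.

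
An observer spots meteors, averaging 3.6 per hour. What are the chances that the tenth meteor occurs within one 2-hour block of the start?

0.1904

Over the interval, μ = 3.6 × 2 = 7.2 (a 2-hour block = 2 hours).
The tenth arrival falls in the interval iff at least 10 events occur there: P(S_10 ≤ t) = P(N ≥ 10) = 1 − P(N ≤ 9) ≈ 0.1904.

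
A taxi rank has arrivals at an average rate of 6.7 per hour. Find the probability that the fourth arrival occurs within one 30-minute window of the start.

0.4307

Over the interval, μ = 6.7 × 0.5 = 3.35 (a 30-minute window = 0.5 hours).
The fourth arrival falls in the interval iff at least 4 events occur there: P(S_4 ≤ t) = P(N ≥ 4) = 1 − P(N ≤ 3) ≈ 0.4307.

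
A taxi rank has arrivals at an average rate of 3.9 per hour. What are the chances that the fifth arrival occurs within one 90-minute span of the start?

0.6944

Over the interval, μ = 3.9 × 1.5 = 5.85 (a 90-minute span = 1.5 hours).
The fifth arrival falls in the interval iff at least 5 events occur there: P(S_5 ≤ t) = P(N ≥ 5) = 1 − P(N ≤ 4) ≈ 0.6944.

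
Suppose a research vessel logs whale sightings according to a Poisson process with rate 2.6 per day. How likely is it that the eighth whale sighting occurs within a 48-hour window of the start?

0.1551

Over the interval, μ = 2.6 × 2 = 5.2 (a 48-hour window = 2 days).
The eighth arrival falls in the interval iff at least 8 events occur there: P(S_8 ≤ t) = P(N ≥ 8) = 1 − P(N ≤ 7) ≈ 0.1551.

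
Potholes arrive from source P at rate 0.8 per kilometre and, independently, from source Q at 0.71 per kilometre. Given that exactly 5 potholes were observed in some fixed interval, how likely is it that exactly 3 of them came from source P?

Given the total, each event is independently from source P with probability p = λ_P/(λ_P+λ_Q) = 0.8/1.51 ≈ 0.5298.
So K ~ Binomial(5, 0.8/1.51): P(K = 3) = C(5,3) · (0.8/1.51)^3 · (0.71/1.51)^2 ≈ 0.3288.

0.3288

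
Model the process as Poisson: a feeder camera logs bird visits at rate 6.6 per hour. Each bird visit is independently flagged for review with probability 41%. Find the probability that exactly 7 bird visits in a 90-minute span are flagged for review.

Thinning: the bird visits that are flagged for review themselves form a Poisson process with rate 0.41 × 6.6 = 2.706 per hour.
Over the interval, μ = 2.706 × 1.5 = 4.059 (a 90-minute span = 1.5 hours).
P(N = 7) = e^(−4.059) · 4.059^7/7! ≈ 0.0622.

0.0622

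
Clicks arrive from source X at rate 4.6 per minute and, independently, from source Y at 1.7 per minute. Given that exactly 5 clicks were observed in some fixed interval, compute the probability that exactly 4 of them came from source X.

0.3835

Given the total, each event is independently from source X with probability p = λ_X/(λ_X+λ_Y) = 4.6/6.3 ≈ 0.7302.
So K ~ Binomial(5, 4.6/6.3): P(K = 4) = C(5,4) · (4.6/6.3)^4 · (1.7/6.3)^1 ≈ 0.3835.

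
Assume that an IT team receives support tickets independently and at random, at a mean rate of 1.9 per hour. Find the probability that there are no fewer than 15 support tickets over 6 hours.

Over the interval, μ = 1.9 × 6 = 11.4 (6 hours).
P(N ≥ 15) = 1 − P(N ≤ 14) = 1 − Σ_{j=0}^{14} e^(−μ) μ^j/j! ≈ 0.1766.

0.1766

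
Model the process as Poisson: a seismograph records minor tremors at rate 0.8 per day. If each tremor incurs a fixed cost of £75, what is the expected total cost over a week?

£420

E[N] = 0.8 × 7 = 5.6 (a week = 7 days); E[cost] = 5.6 × £75 = £420.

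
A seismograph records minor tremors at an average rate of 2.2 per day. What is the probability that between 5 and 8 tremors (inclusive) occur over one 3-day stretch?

0.5669

Over the interval, μ = 2.2 × 3 = 6.6 (a 3-day stretch = 3 days).
P(5 ≤ N ≤ 8) = Σ_{j=5}^{8} e^(−6.6) · 6.6^j/j! ≈ 0.5669.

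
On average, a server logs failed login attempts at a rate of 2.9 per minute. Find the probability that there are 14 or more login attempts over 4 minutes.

Over the interval, μ = 2.9 × 4 = 11.6 (4 minutes).
P(N ≥ 14) = 1 − P(N ≤ 13) = 1 − Σ_{j=0}^{13} e^(−μ) μ^j/j! ≈ 0.2770.

0.2770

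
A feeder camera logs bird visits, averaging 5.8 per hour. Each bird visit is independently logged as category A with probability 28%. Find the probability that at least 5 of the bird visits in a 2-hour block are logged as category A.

Thinning: the bird visits that are logged as category A themselves form a Poisson process with rate 0.28 × 5.8 = 1.624 per hour.
Over the interval, μ = 1.624 × 2 = 3.248 (a 2-hour block = 2 hours).
P(N ≥ 5) = 1 − P(N ≤ 4) ≈ 0.2280.

0.2280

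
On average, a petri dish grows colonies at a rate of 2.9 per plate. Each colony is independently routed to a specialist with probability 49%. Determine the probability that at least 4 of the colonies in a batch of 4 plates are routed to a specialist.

Thinning: the colonies that are routed to a specialist themselves form a Poisson process with rate 0.49 × 2.9 = 1.421 per plate.
Over the interval, μ = 1.421 × 4 = 5.684 (a batch of 4 plates = 4 plates).
P(N ≥ 4) = 1 − P(N ≤ 3) ≈ 0.8183.

0.8183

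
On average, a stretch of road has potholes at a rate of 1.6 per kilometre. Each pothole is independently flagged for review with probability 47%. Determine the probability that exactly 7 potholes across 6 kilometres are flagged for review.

Thinning: the potholes that are flagged for review themselves form a Poisson process with rate 0.47 × 1.6 = 0.752 per kilometre.
Over the interval, μ = 0.752 × 6 = 4.512 (6 kilometres).
P(N = 7) = e^(−4.512) · 4.512^7/7! ≈ 0.0829.

0.0829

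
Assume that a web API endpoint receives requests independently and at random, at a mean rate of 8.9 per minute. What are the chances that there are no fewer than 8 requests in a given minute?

0.6643

With mean μ = 8.9 per minute,
P(N ≥ 8) = 1 − P(N ≤ 7) = 1 − Σ_{j=0}^{7} e^(−μ) μ^j/j! ≈ 0.6643.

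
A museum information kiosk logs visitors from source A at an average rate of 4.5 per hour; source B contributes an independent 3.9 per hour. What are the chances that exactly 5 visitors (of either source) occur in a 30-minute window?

Independent Poisson processes superpose: combined rate λ = 4.5 + 3.9 = 8.4 per hour.
Over the interval, μ = 8.4 × 0.5 = 4.2 (a 30-minute window = 0.5 hours).
P(N = 5) = e^(−4.2) · 4.2^5/5! ≈ 0.1633.

0.1633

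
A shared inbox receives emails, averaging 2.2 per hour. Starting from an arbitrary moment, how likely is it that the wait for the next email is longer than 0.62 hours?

0.2556

The wait for the next event is exponential with rate λ = 2.2 per hour.
P(T > 0.62) = e^(−λt) = e^(−2.2 × 0.62) = e^(−1.364) ≈ 0.2556.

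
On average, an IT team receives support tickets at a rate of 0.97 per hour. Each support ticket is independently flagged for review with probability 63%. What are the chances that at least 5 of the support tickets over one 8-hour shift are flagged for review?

Thinning: the support tickets that are flagged for review themselves form a Poisson process with rate 0.63 × 0.97 = 0.6111 per hour.
Over the interval, μ = 0.6111 × 8 = 4.8888 (an 8-hour shift = 8 hours).
P(N ≥ 5) = 1 − P(N ≤ 4) ≈ 0.5398.

0.5398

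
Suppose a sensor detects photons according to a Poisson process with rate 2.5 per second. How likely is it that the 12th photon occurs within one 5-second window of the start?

0.5942

Over the interval, μ = 2.5 × 5 = 12.5 (a 5-second window = 5 seconds).
The 12th arrival falls in the interval iff at least 12 events occur there: P(S_12 ≤ t) = P(N ≥ 12) = 1 − P(N ≤ 11) ≈ 0.5942.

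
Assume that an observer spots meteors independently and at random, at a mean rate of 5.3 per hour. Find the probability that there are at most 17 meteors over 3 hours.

0.6687

Over the interval, μ = 5.3 × 3 = 15.9 (3 hours).
P(N ≤ 17) = Σ_{j=0}^{17} e^(−μ) μ^j/j! ≈ 0.6687.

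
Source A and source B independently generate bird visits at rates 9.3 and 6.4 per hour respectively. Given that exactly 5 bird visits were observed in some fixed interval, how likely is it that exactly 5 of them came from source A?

0.0729

Given the total, each event is independently from source A with probability p = λ_A/(λ_A+λ_B) = 9.3/15.7 ≈ 0.5924.
So K ~ Binomial(5, 9.3/15.7): P(K = 5) = C(5,5) · (9.3/15.7)^5 · (6.4/15.7)^0 ≈ 0.0729.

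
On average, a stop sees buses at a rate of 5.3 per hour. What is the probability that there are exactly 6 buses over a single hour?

0.1537

With mean μ = 5.3 per hour,
P(N = 6) = e^(−μ) μ^6/6! = e^(−5.3) · 5.3^6/720 ≈ 0.1537.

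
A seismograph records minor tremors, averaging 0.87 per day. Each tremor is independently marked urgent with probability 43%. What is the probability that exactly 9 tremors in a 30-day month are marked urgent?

Thinning: the tremors that are marked urgent themselves form a Poisson process with rate 0.43 × 0.87 = 0.3741 per day.
Over the interval, μ = 0.3741 × 30 = 11.223 (a 30-day month = 30 days).
P(N = 9) = e^(−11.223) · 11.223^9/9! ≈ 0.1040.

0.1040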